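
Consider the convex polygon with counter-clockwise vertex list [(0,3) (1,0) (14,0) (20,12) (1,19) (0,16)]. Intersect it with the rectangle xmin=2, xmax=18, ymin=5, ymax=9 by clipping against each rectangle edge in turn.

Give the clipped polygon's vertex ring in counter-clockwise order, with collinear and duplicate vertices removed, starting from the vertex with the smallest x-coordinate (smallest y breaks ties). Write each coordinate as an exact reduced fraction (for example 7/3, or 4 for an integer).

Clipped polygon: [(2,5) (33/2,5) (18,8) (18,9) (2,9)]

1. After x ≥ 2: [(2,0) (14,0) (20,12) (2,354/19)]
2. After x ≤ 18: [(2,0) (14,0) (18,8) (18,242/19) (2,354/19)]
3. After y ≥ 5: [(2,5) (33/2,5) (18,8) (18,242/19) (2,354/19)]
4. After y ≤ 9: [(2,9) (2,5) (33/2,5) (18,8) (18,9)]
5. Canonical ring: [(2,5) (33/2,5) (18,8) (18,9) (2,9)]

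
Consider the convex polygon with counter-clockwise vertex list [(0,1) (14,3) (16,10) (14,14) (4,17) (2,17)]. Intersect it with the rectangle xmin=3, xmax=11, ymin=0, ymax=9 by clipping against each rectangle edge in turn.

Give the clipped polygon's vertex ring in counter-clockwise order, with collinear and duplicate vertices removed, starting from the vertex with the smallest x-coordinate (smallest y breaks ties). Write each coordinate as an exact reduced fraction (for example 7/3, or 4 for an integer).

1. After x ≥ 3: [(3,10/7) (14,3) (16,10) (14,14) (4,17) (3,17)]
2. After x ≤ 11: [(3,10/7) (11,18/7) (11,149/10) (4,17) (3,17)]
3. After y ≥ 0: [(3,10/7) (11,18/7) (11,149/10) (4,17) (3,17)]
4. After y ≤ 9: [(3,9) (3,10/7) (11,18/7) (11,9)]
5. Canonical ring: [(3,10/7) (11,18/7) (11,9) (3,9)]

Clipped polygon: [(3,10/7) (11,18/7) (11,9) (3,9)]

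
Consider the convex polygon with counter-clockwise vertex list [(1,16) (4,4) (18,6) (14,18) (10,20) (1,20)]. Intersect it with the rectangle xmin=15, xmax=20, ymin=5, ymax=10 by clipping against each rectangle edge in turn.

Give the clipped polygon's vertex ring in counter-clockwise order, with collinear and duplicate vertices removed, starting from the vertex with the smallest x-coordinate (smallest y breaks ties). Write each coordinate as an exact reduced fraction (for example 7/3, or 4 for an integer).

1. After x ≥ 15: [(15,39/7) (18,6) (15,15)]
2. After x ≤ 20: [(15,39/7) (18,6) (15,15)]
3. After y ≥ 5: [(15,39/7) (18,6) (15,15)]
4. After y ≤ 10: [(15,10) (15,39/7) (18,6) (50/3,10)]
5. Canonical ring: [(15,39/7) (18,6) (50/3,10) (15,10)]

Clipped polygon: [(15,39/7) (18,6) (50/3,10) (15,10)]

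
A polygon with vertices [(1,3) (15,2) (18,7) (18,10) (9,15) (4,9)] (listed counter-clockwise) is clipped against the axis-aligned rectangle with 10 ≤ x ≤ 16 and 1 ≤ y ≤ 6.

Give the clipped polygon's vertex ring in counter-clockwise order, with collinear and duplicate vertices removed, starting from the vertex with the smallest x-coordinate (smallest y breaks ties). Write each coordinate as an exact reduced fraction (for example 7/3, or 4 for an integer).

1. After x ≥ 10: [(10,33/14) (15,2) (18,7) (18,10) (10,130/9)]
2. After x ≤ 16: [(10,33/14) (15,2) (16,11/3) (16,100/9) (10,130/9)]
3. After y ≥ 1: [(10,33/14) (15,2) (16,11/3) (16,100/9) (10,130/9)]
4. After y ≤ 6: [(10,6) (10,33/14) (15,2) (16,11/3) (16,6)]
5. Canonical ring: [(10,33/14) (15,2) (16,11/3) (16,6) (10,6)]

Clipped polygon: [(10,33/14) (15,2) (16,11/3) (16,6) (10,6)]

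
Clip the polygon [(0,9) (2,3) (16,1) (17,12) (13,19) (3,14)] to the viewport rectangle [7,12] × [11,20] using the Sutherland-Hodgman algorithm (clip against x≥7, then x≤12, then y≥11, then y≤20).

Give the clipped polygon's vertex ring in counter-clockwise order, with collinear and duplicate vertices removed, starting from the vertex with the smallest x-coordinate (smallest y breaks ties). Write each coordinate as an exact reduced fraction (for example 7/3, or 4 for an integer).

1. After x ≥ 7: [(7,16/7) (16,1) (17,12) (13,19) (7,16)]
2. After x ≤ 12: [(7,16/7) (12,11/7) (12,37/2) (7,16)]
3. After y ≥ 11: [(7,11) (12,11) (12,37/2) (7,16)]
4. After y ≤ 20: [(7,11) (12,11) (12,37/2) (7,16)]
5. Canonical ring: [(7,11) (12,11) (12,37/2) (7,16)]

Clipped polygon: [(7,11) (12,11) (12,37/2) (7,16)]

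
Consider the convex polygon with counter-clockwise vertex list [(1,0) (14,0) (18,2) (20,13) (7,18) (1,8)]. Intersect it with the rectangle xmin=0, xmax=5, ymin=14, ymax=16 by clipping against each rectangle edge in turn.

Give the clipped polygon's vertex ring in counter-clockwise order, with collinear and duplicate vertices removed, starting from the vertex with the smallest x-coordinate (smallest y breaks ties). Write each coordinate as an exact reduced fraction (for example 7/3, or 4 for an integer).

1. After x ≥ 0: [(1,0) (14,0) (18,2) (20,13) (7,18) (1,8)]
2. After x ≤ 5: [(1,0) (5,0) (5,44/3) (1,8)]
3. After y ≥ 14: [(5,14) (5,44/3) (23/5,14)]
4. After y ≤ 16: [(5,14) (5,44/3) (23/5,14)]
5. Canonical ring: [(23/5,14) (5,14) (5,44/3)]

Clipped polygon: [(23/5,14) (5,14) (5,44/3)]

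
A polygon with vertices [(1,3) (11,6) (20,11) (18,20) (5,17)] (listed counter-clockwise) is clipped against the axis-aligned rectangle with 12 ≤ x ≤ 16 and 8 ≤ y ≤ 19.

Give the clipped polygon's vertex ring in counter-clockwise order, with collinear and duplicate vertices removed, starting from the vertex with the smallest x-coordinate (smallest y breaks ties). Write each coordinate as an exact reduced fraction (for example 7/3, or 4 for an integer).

1. After x ≥ 12: [(12,59/9) (20,11) (18,20) (12,242/13)]
2. After x ≤ 16: [(12,59/9) (16,79/9) (16,254/13) (12,242/13)]
3. After y ≥ 8: [(12,8) (73/5,8) (16,79/9) (16,254/13) (12,242/13)]
4. After y ≤ 19: [(12,8) (73/5,8) (16,79/9) (16,19) (41/3,19) (12,242/13)]
5. Canonical ring: [(12,8) (73/5,8) (16,79/9) (16,19) (41/3,19) (12,242/13)]

Clipped polygon: [(12,8) (73/5,8) (16,79/9) (16,19) (41/3,19) (12,242/13)]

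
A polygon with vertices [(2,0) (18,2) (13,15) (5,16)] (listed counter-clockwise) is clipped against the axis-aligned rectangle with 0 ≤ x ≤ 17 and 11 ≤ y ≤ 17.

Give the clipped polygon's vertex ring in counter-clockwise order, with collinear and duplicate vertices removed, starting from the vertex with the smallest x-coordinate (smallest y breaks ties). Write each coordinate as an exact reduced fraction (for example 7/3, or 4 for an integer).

1. After x ≥ 0: [(2,0) (18,2) (13,15) (5,16)]
2. After x ≤ 17: [(2,0) (17,15/8) (17,23/5) (13,15) (5,16)]
3. After y ≥ 11: [(65/16,11) (189/13,11) (13,15) (5,16)]
4. After y ≤ 17: [(65/16,11) (189/13,11) (13,15) (5,16)]
5. Canonical ring: [(65/16,11) (189/13,11) (13,15) (5,16)]

Clipped polygon: [(65/16,11) (189/13,11) (13,15) (5,16)]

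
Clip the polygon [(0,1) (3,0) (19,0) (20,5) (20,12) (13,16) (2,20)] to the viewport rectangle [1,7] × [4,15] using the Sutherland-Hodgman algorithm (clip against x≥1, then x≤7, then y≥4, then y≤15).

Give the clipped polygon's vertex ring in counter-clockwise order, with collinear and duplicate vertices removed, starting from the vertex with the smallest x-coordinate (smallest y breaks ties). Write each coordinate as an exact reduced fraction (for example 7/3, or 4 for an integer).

Clipped polygon: [(1,4) (7,4) (7,15) (28/19,15) (1,21/2)]

1. After x ≥ 1: [(1,21/2) (1,2/3) (3,0) (19,0) (20,5) (20,12) (13,16) (2,20)]
2. After x ≤ 7: [(1,21/2) (1,2/3) (3,0) (7,0) (7,200/11) (2,20)]
3. After y ≥ 4: [(1,21/2) (1,4) (7,4) (7,200/11) (2,20)]
4. After y ≤ 15: [(28/19,15) (1,21/2) (1,4) (7,4) (7,15)]
5. Canonical ring: [(1,4) (7,4) (7,15) (28/19,15) (1,21/2)]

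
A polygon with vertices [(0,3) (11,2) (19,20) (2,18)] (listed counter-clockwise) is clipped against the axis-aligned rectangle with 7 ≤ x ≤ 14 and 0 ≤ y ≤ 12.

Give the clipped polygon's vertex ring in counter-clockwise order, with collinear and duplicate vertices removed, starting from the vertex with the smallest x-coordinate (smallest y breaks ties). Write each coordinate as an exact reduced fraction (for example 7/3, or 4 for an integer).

1. After x ≥ 7: [(7,26/11) (11,2) (19,20) (7,316/17)]
2. After x ≤ 14: [(7,26/11) (11,2) (14,35/4) (14,330/17) (7,316/17)]
3. After y ≥ 0: [(7,26/11) (11,2) (14,35/4) (14,330/17) (7,316/17)]
4. After y ≤ 12: [(7,12) (7,26/11) (11,2) (14,35/4) (14,12)]
5. Canonical ring: [(7,26/11) (11,2) (14,35/4) (14,12) (7,12)]

Clipped polygon: [(7,26/11) (11,2) (14,35/4) (14,12) (7,12)]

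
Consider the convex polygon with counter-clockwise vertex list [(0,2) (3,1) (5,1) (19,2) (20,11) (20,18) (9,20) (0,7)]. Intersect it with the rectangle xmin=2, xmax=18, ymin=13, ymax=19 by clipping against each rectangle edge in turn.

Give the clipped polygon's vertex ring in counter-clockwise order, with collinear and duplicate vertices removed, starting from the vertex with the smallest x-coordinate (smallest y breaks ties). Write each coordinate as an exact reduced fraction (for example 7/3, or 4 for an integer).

Clipped polygon: [(54/13,13) (18,13) (18,202/11) (29/2,19) (108/13,19)]

1. After x ≥ 2: [(2,4/3) (3,1) (5,1) (19,2) (20,11) (20,18) (9,20) (2,89/9)]
2. After x ≤ 18: [(2,4/3) (3,1) (5,1) (18,27/14) (18,202/11) (9,20) (2,89/9)]
3. After y ≥ 13: [(18,13) (18,202/11) (9,20) (54/13,13)]
4. After y ≤ 19: [(18,13) (18,202/11) (29/2,19) (108/13,19) (54/13,13)]
5. Canonical ring: [(54/13,13) (18,13) (18,202/11) (29/2,19) (108/13,19)]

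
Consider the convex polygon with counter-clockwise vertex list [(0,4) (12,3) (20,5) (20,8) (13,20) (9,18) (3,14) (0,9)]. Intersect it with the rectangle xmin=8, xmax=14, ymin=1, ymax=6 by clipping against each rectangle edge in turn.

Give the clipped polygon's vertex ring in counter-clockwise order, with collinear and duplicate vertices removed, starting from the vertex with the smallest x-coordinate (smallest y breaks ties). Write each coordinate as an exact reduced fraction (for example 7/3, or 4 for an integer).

1. After x ≥ 8: [(8,10/3) (12,3) (20,5) (20,8) (13,20) (9,18) (8,52/3)]
2. After x ≤ 14: [(8,10/3) (12,3) (14,7/2) (14,128/7) (13,20) (9,18) (8,52/3)]
3. After y ≥ 1: [(8,10/3) (12,3) (14,7/2) (14,128/7) (13,20) (9,18) (8,52/3)]
4. After y ≤ 6: [(8,6) (8,10/3) (12,3) (14,7/2) (14,6)]
5. Canonical ring: [(8,10/3) (12,3) (14,7/2) (14,6) (8,6)]

Clipped polygon: [(8,10/3) (12,3) (14,7/2) (14,6) (8,6)]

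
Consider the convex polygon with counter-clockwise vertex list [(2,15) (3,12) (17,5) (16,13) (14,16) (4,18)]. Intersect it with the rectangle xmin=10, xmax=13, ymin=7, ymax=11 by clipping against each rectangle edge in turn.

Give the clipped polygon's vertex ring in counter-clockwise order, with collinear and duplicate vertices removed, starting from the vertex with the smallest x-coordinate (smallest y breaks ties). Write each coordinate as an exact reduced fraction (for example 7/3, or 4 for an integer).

Clipped polygon: [(10,17/2) (13,7) (13,11) (10,11)]

1. After x ≥ 10: [(10,17/2) (17,5) (16,13) (14,16) (10,84/5)]
2. After x ≤ 13: [(10,17/2) (13,7) (13,81/5) (10,84/5)]
3. After y ≥ 7: [(10,17/2) (13,7) (13,81/5) (10,84/5)]
4. After y ≤ 11: [(10,11) (10,17/2) (13,7) (13,11)]
5. Canonical ring: [(10,17/2) (13,7) (13,11) (10,11)]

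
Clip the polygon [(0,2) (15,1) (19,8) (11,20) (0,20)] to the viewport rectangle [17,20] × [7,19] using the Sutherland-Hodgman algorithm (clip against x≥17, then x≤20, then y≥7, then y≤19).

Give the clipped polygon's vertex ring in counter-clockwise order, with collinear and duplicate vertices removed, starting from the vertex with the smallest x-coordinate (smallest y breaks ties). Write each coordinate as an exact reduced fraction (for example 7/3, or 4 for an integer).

1. After x ≥ 17: [(17,9/2) (19,8) (17,11)]
2. After x ≤ 20: [(17,9/2) (19,8) (17,11)]
3. After y ≥ 7: [(17,7) (129/7,7) (19,8) (17,11)]
4. After y ≤ 19: [(17,7) (129/7,7) (19,8) (17,11)]
5. Canonical ring: [(17,7) (129/7,7) (19,8) (17,11)]

Clipped polygon: [(17,7) (129/7,7) (19,8) (17,11)]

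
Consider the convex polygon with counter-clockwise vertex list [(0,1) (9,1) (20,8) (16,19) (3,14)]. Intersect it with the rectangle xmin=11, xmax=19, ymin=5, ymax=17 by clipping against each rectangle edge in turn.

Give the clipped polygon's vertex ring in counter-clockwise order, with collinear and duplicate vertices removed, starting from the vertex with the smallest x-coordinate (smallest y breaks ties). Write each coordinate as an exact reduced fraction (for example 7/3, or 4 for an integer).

Clipped polygon: [(11,5) (107/7,5) (19,81/11) (19,43/4) (184/11,17) (11,17)]

1. After x ≥ 11: [(11,25/11) (20,8) (16,19) (11,222/13)]
2. After x ≤ 19: [(11,25/11) (19,81/11) (19,43/4) (16,19) (11,222/13)]
3. After y ≥ 5: [(11,5) (107/7,5) (19,81/11) (19,43/4) (16,19) (11,222/13)]
4. After y ≤ 17: [(11,17) (11,5) (107/7,5) (19,81/11) (19,43/4) (184/11,17)]
5. Canonical ring: [(11,5) (107/7,5) (19,81/11) (19,43/4) (184/11,17) (11,17)]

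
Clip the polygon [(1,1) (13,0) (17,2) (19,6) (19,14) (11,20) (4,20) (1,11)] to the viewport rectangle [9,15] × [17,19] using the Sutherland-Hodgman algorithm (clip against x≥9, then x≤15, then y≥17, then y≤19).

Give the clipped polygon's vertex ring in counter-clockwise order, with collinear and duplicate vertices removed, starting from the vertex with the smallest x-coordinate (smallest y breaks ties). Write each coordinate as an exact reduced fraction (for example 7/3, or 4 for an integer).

1. After x ≥ 9: [(9,1/3) (13,0) (17,2) (19,6) (19,14) (11,20) (9,20)]
2. After x ≤ 15: [(9,1/3) (13,0) (15,1) (15,17) (11,20) (9,20)]
3. After y ≥ 17: [(9,17) (15,17) (15,17) (11,20) (9,20)]
4. After y ≤ 19: [(9,19) (9,17) (15,17) (15,17) (37/3,19)]
5. Canonical ring: [(9,17) (15,17) (37/3,19) (9,19)]

Clipped polygon: [(9,17) (15,17) (37/3,19) (9,19)]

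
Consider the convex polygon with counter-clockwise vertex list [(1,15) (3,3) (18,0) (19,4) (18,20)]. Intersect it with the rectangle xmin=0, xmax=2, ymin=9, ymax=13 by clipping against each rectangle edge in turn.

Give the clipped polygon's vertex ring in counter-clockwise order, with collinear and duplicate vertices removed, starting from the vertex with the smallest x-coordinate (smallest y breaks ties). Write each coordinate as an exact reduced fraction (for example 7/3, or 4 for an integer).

Clipped polygon: [(4/3,13) (2,9) (2,13)]

1. After x ≥ 0: [(1,15) (3,3) (18,0) (19,4) (18,20)]
2. After x ≤ 2: [(2,260/17) (1,15) (2,9)]
3. After y ≥ 9: [(2,260/17) (1,15) (2,9)]
4. After y ≤ 13: [(2,13) (4/3,13) (2,9)]
5. Canonical ring: [(4/3,13) (2,9) (2,13)]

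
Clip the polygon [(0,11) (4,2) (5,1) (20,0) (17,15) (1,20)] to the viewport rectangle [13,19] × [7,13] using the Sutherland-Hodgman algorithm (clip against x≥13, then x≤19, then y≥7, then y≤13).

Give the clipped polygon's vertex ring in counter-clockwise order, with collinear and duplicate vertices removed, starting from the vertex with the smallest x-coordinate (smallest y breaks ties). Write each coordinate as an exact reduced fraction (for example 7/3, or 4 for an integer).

Clipped polygon: [(13,7) (93/5,7) (87/5,13) (13,13)]

1. After x ≥ 13: [(13,7/15) (20,0) (17,15) (13,65/4)]
2. After x ≤ 19: [(13,7/15) (19,1/15) (19,5) (17,15) (13,65/4)]
3. After y ≥ 7: [(13,7) (93/5,7) (17,15) (13,65/4)]
4. After y ≤ 13: [(13,13) (13,7) (93/5,7) (87/5,13)]
5. Canonical ring: [(13,7) (93/5,7) (87/5,13) (13,13)]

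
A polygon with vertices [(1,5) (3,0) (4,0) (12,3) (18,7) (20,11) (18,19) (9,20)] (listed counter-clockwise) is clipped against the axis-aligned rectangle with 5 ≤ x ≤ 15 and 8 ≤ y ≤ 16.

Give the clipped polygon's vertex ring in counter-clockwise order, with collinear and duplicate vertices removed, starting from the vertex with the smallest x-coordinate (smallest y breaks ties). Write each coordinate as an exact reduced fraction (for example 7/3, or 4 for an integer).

1. After x ≥ 5: [(5,25/2) (5,3/8) (12,3) (18,7) (20,11) (18,19) (9,20)]
2. After x ≤ 15: [(5,25/2) (5,3/8) (12,3) (15,5) (15,58/3) (9,20)]
3. After y ≥ 8: [(5,25/2) (5,8) (15,8) (15,58/3) (9,20)]
4. After y ≤ 16: [(103/15,16) (5,25/2) (5,8) (15,8) (15,16)]
5. Canonical ring: [(5,8) (15,8) (15,16) (103/15,16) (5,25/2)]

Clipped polygon: [(5,8) (15,8) (15,16) (103/15,16) (5,25/2)]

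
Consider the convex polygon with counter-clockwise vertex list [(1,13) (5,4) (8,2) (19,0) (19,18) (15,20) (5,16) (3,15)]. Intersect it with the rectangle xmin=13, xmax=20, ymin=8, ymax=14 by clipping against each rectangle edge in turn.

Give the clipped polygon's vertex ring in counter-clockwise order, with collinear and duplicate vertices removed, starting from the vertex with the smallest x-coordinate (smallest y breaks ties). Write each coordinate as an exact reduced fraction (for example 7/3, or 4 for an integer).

Clipped polygon: [(13,8) (19,8) (19,14) (13,14)]

1. After x ≥ 13: [(13,12/11) (19,0) (19,18) (15,20) (13,96/5)]
2. After x ≤ 20: [(13,12/11) (19,0) (19,18) (15,20) (13,96/5)]
3. After y ≥ 8: [(13,8) (19,8) (19,18) (15,20) (13,96/5)]
4. After y ≤ 14: [(13,14) (13,8) (19,8) (19,14)]
5. Canonical ring: [(13,8) (19,8) (19,14) (13,14)]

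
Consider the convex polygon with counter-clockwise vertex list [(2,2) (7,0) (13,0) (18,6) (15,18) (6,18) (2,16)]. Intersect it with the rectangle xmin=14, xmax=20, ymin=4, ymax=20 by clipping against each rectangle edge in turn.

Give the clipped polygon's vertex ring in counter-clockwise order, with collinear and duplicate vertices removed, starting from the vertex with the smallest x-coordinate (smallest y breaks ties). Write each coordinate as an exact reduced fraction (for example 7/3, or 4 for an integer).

Clipped polygon: [(14,4) (49/3,4) (18,6) (15,18) (14,18)]

1. After x ≥ 14: [(14,6/5) (18,6) (15,18) (14,18)]
2. After x ≤ 20: [(14,6/5) (18,6) (15,18) (14,18)]
3. After y ≥ 4: [(14,4) (49/3,4) (18,6) (15,18) (14,18)]
4. After y ≤ 20: [(14,4) (49/3,4) (18,6) (15,18) (14,18)]
5. Canonical ring: [(14,4) (49/3,4) (18,6) (15,18) (14,18)]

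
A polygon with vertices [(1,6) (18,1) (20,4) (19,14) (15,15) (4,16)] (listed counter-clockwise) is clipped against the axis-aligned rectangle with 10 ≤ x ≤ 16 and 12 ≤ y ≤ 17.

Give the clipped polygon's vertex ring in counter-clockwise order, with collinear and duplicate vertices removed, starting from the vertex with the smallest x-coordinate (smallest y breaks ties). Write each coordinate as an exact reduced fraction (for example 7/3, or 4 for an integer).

1. After x ≥ 10: [(10,57/17) (18,1) (20,4) (19,14) (15,15) (10,170/11)]
2. After x ≤ 16: [(10,57/17) (16,27/17) (16,59/4) (15,15) (10,170/11)]
3. After y ≥ 12: [(10,12) (16,12) (16,59/4) (15,15) (10,170/11)]
4. After y ≤ 17: [(10,12) (16,12) (16,59/4) (15,15) (10,170/11)]
5. Canonical ring: [(10,12) (16,12) (16,59/4) (15,15) (10,170/11)]

Clipped polygon: [(10,12) (16,12) (16,59/4) (15,15) (10,170/11)]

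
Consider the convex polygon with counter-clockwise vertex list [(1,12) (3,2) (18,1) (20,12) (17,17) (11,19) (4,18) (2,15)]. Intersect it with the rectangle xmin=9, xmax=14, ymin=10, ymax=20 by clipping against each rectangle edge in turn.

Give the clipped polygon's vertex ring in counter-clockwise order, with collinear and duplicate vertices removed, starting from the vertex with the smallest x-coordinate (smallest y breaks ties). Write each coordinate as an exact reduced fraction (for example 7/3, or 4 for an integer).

Clipped polygon: [(9,10) (14,10) (14,18) (11,19) (9,131/7)]

1. After x ≥ 9: [(9,8/5) (18,1) (20,12) (17,17) (11,19) (9,131/7)]
2. After x ≤ 14: [(9,8/5) (14,19/15) (14,18) (11,19) (9,131/7)]
3. After y ≥ 10: [(9,10) (14,10) (14,18) (11,19) (9,131/7)]
4. After y ≤ 20: [(9,10) (14,10) (14,18) (11,19) (9,131/7)]
5. Canonical ring: [(9,10) (14,10) (14,18) (11,19) (9,131/7)]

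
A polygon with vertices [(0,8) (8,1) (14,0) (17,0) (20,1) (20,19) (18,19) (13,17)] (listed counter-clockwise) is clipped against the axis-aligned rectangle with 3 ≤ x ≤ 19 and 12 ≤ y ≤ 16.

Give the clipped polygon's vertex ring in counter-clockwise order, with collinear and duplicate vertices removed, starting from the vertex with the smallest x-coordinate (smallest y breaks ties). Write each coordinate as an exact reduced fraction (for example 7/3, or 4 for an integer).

1. After x ≥ 3: [(3,131/13) (3,43/8) (8,1) (14,0) (17,0) (20,1) (20,19) (18,19) (13,17)]
2. After x ≤ 19: [(3,131/13) (3,43/8) (8,1) (14,0) (17,0) (19,2/3) (19,19) (18,19) (13,17)]
3. After y ≥ 12: [(52/9,12) (19,12) (19,19) (18,19) (13,17)]
4. After y ≤ 16: [(104/9,16) (52/9,12) (19,12) (19,16)]
5. Canonical ring: [(52/9,12) (19,12) (19,16) (104/9,16)]

Clipped polygon: [(52/9,12) (19,12) (19,16) (104/9,16)]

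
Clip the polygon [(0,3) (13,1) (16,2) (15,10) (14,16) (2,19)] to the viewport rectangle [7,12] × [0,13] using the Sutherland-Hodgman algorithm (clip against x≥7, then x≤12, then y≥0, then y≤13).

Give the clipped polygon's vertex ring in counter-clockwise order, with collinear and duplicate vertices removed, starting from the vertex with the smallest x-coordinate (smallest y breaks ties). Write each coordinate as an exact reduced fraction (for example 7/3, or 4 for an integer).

Clipped polygon: [(7,25/13) (12,15/13) (12,13) (7,13)]

1. After x ≥ 7: [(7,25/13) (13,1) (16,2) (15,10) (14,16) (7,71/4)]
2. After x ≤ 12: [(7,25/13) (12,15/13) (12,33/2) (7,71/4)]
3. After y ≥ 0: [(7,25/13) (12,15/13) (12,33/2) (7,71/4)]
4. After y ≤ 13: [(7,13) (7,25/13) (12,15/13) (12,13)]
5. Canonical ring: [(7,25/13) (12,15/13) (12,13) (7,13)]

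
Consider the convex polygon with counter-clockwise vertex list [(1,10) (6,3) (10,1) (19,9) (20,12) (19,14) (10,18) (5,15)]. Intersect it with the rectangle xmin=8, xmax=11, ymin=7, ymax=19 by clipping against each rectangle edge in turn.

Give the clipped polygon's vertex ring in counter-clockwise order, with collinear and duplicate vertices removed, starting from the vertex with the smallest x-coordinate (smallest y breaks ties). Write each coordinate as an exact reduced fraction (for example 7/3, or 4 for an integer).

Clipped polygon: [(8,7) (11,7) (11,158/9) (10,18) (8,84/5)]

1. After x ≥ 8: [(8,2) (10,1) (19,9) (20,12) (19,14) (10,18) (8,84/5)]
2. After x ≤ 11: [(8,2) (10,1) (11,17/9) (11,158/9) (10,18) (8,84/5)]
3. After y ≥ 7: [(8,7) (11,7) (11,158/9) (10,18) (8,84/5)]
4. After y ≤ 19: [(8,7) (11,7) (11,158/9) (10,18) (8,84/5)]
5. Canonical ring: [(8,7) (11,7) (11,158/9) (10,18) (8,84/5)]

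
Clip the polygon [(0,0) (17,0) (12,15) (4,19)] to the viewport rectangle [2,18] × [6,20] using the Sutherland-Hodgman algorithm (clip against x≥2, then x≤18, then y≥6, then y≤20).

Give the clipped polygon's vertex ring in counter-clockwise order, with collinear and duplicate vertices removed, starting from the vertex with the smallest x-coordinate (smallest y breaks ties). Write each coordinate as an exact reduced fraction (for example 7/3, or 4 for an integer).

1. After x ≥ 2: [(2,19/2) (2,0) (17,0) (12,15) (4,19)]
2. After x ≤ 18: [(2,19/2) (2,0) (17,0) (12,15) (4,19)]
3. After y ≥ 6: [(2,19/2) (2,6) (15,6) (12,15) (4,19)]
4. After y ≤ 20: [(2,19/2) (2,6) (15,6) (12,15) (4,19)]
5. Canonical ring: [(2,6) (15,6) (12,15) (4,19) (2,19/2)]

Clipped polygon: [(2,6) (15,6) (12,15) (4,19) (2,19/2)]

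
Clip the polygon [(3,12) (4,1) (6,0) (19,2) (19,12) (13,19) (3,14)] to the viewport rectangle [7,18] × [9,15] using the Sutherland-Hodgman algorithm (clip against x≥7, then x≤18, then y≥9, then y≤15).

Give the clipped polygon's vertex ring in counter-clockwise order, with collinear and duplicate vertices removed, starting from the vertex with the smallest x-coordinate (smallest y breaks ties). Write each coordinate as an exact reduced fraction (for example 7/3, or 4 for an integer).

1. After x ≥ 7: [(7,2/13) (19,2) (19,12) (13,19) (7,16)]
2. After x ≤ 18: [(7,2/13) (18,24/13) (18,79/6) (13,19) (7,16)]
3. After y ≥ 9: [(7,9) (18,9) (18,79/6) (13,19) (7,16)]
4. After y ≤ 15: [(7,15) (7,9) (18,9) (18,79/6) (115/7,15)]
5. Canonical ring: [(7,9) (18,9) (18,79/6) (115/7,15) (7,15)]

Clipped polygon: [(7,9) (18,9) (18,79/6) (115/7,15) (7,15)]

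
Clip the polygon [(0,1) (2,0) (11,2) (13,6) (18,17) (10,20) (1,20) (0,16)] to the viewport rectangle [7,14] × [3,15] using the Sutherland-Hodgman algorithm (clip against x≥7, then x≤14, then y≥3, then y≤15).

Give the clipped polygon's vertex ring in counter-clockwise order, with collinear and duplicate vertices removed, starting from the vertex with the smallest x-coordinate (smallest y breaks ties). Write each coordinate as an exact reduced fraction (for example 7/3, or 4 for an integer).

Clipped polygon: [(7,3) (23/2,3) (13,6) (14,41/5) (14,15) (7,15)]

1. After x ≥ 7: [(7,10/9) (11,2) (13,6) (18,17) (10,20) (7,20)]
2. After x ≤ 14: [(7,10/9) (11,2) (13,6) (14,41/5) (14,37/2) (10,20) (7,20)]
3. After y ≥ 3: [(7,3) (23/2,3) (13,6) (14,41/5) (14,37/2) (10,20) (7,20)]
4. After y ≤ 15: [(7,15) (7,3) (23/2,3) (13,6) (14,41/5) (14,15)]
5. Canonical ring: [(7,3) (23/2,3) (13,6) (14,41/5) (14,15) (7,15)]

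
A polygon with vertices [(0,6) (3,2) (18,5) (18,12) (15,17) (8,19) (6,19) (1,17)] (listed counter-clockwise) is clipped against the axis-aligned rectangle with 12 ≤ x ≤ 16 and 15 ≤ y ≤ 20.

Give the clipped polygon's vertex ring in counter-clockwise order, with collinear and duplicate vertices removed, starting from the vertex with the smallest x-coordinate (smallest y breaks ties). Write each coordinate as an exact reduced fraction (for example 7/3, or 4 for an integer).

Clipped polygon: [(12,15) (16,15) (16,46/3) (15,17) (12,125/7)]

1. After x ≥ 12: [(12,19/5) (18,5) (18,12) (15,17) (12,125/7)]
2. After x ≤ 16: [(12,19/5) (16,23/5) (16,46/3) (15,17) (12,125/7)]
3. After y ≥ 15: [(12,15) (16,15) (16,46/3) (15,17) (12,125/7)]
4. After y ≤ 20: [(12,15) (16,15) (16,46/3) (15,17) (12,125/7)]
5. Canonical ring: [(12,15) (16,15) (16,46/3) (15,17) (12,125/7)]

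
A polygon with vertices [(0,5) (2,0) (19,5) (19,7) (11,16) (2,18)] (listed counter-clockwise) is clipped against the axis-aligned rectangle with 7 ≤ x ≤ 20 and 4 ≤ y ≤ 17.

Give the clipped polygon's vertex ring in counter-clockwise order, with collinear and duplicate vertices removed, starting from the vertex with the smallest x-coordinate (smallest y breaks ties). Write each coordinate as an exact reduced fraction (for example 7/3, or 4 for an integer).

Clipped polygon: [(7,4) (78/5,4) (19,5) (19,7) (11,16) (7,152/9)]

1. After x ≥ 7: [(7,25/17) (19,5) (19,7) (11,16) (7,152/9)]
2. After x ≤ 20: [(7,25/17) (19,5) (19,7) (11,16) (7,152/9)]
3. After y ≥ 4: [(7,4) (78/5,4) (19,5) (19,7) (11,16) (7,152/9)]
4. After y ≤ 17: [(7,4) (78/5,4) (19,5) (19,7) (11,16) (7,152/9)]
5. Canonical ring: [(7,4) (78/5,4) (19,5) (19,7) (11,16) (7,152/9)]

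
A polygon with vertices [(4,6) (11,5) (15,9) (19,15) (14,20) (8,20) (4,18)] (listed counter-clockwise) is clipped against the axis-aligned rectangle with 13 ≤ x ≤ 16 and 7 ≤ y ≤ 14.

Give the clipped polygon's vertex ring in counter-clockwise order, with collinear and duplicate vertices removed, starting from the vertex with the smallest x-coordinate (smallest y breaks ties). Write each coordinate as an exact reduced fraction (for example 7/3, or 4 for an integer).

Clipped polygon: [(13,7) (15,9) (16,21/2) (16,14) (13,14)]

1. After x ≥ 13: [(13,7) (15,9) (19,15) (14,20) (13,20)]
2. After x ≤ 16: [(13,7) (15,9) (16,21/2) (16,18) (14,20) (13,20)]
3. After y ≥ 7: [(13,7) (15,9) (16,21/2) (16,18) (14,20) (13,20)]
4. After y ≤ 14: [(13,14) (13,7) (15,9) (16,21/2) (16,14)]
5. Canonical ring: [(13,7) (15,9) (16,21/2) (16,14) (13,14)]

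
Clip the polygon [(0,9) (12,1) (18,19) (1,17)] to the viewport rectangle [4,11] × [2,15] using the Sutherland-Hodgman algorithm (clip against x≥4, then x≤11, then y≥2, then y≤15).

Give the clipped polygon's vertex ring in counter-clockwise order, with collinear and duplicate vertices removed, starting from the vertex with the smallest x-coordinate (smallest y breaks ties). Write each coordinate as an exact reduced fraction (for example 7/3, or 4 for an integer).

Clipped polygon: [(4,19/3) (21/2,2) (11,2) (11,15) (4,15)]

1. After x ≥ 4: [(4,19/3) (12,1) (18,19) (4,295/17)]
2. After x ≤ 11: [(4,19/3) (11,5/3) (11,309/17) (4,295/17)]
3. After y ≥ 2: [(4,19/3) (21/2,2) (11,2) (11,309/17) (4,295/17)]
4. After y ≤ 15: [(4,15) (4,19/3) (21/2,2) (11,2) (11,15)]
5. Canonical ring: [(4,19/3) (21/2,2) (11,2) (11,15) (4,15)]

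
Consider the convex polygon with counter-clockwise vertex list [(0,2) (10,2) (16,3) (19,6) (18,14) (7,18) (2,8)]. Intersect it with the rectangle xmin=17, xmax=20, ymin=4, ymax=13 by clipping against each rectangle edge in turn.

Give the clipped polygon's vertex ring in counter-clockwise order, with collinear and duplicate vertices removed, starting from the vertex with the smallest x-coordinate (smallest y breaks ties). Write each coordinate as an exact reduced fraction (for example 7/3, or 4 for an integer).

1. After x ≥ 17: [(17,4) (19,6) (18,14) (17,158/11)]
2. After x ≤ 20: [(17,4) (19,6) (18,14) (17,158/11)]
3. After y ≥ 4: [(17,4) (19,6) (18,14) (17,158/11)]
4. After y ≤ 13: [(17,13) (17,4) (19,6) (145/8,13)]
5. Canonical ring: [(17,4) (19,6) (145/8,13) (17,13)]

Clipped polygon: [(17,4) (19,6) (145/8,13) (17,13)]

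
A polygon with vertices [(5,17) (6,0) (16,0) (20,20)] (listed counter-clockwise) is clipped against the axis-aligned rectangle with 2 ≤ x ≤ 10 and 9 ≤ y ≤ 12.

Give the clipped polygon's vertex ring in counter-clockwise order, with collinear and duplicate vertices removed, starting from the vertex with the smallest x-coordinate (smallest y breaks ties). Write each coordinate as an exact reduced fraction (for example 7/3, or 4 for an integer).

Clipped polygon: [(90/17,12) (93/17,9) (10,9) (10,12)]

1. After x ≥ 2: [(5,17) (6,0) (16,0) (20,20)]
2. After x ≤ 10: [(10,18) (5,17) (6,0) (10,0)]
3. After y ≥ 9: [(10,9) (10,18) (5,17) (93/17,9)]
4. After y ≤ 12: [(10,9) (10,12) (90/17,12) (93/17,9)]
5. Canonical ring: [(90/17,12) (93/17,9) (10,9) (10,12)]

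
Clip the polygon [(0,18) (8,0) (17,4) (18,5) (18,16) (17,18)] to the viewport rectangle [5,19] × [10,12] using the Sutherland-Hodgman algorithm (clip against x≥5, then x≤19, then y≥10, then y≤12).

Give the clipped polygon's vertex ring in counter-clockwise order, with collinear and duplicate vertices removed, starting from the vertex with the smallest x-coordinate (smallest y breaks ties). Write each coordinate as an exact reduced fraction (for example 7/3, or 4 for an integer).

Clipped polygon: [(5,10) (18,10) (18,12) (5,12)]

1. After x ≥ 5: [(5,18) (5,27/4) (8,0) (17,4) (18,5) (18,16) (17,18)]
2. After x ≤ 19: [(5,18) (5,27/4) (8,0) (17,4) (18,5) (18,16) (17,18)]
3. After y ≥ 10: [(5,18) (5,10) (18,10) (18,16) (17,18)]
4. After y ≤ 12: [(5,12) (5,10) (18,10) (18,12)]
5. Canonical ring: [(5,10) (18,10) (18,12) (5,12)]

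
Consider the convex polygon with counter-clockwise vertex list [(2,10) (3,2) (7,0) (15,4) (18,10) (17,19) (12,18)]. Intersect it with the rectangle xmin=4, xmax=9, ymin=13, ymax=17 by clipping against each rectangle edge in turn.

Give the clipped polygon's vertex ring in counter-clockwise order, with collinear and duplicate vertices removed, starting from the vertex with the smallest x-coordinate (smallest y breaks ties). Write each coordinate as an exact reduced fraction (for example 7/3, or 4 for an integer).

1. After x ≥ 4: [(4,58/5) (4,3/2) (7,0) (15,4) (18,10) (17,19) (12,18)]
2. After x ≤ 9: [(9,78/5) (4,58/5) (4,3/2) (7,0) (9,1)]
3. After y ≥ 13: [(9,13) (9,78/5) (23/4,13)]
4. After y ≤ 17: [(9,13) (9,78/5) (23/4,13)]
5. Canonical ring: [(23/4,13) (9,13) (9,78/5)]

Clipped polygon: [(23/4,13) (9,13) (9,78/5)]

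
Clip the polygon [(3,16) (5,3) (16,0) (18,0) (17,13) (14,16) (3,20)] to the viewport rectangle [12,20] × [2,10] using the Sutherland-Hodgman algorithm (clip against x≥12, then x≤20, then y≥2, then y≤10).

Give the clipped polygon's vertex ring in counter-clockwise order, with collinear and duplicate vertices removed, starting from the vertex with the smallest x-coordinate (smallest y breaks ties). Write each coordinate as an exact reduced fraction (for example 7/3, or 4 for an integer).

1. After x ≥ 12: [(12,12/11) (16,0) (18,0) (17,13) (14,16) (12,184/11)]
2. After x ≤ 20: [(12,12/11) (16,0) (18,0) (17,13) (14,16) (12,184/11)]
3. After y ≥ 2: [(12,2) (232/13,2) (17,13) (14,16) (12,184/11)]
4. After y ≤ 10: [(12,10) (12,2) (232/13,2) (224/13,10)]
5. Canonical ring: [(12,2) (232/13,2) (224/13,10) (12,10)]

Clipped polygon: [(12,2) (232/13,2) (224/13,10) (12,10)]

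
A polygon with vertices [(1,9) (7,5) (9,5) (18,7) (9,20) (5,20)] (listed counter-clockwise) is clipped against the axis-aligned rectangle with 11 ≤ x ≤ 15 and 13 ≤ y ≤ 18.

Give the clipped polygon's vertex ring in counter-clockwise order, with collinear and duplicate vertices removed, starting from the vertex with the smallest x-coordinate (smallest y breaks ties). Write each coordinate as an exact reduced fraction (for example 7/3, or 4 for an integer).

1. After x ≥ 11: [(11,49/9) (18,7) (11,154/9)]
2. After x ≤ 15: [(11,49/9) (15,19/3) (15,34/3) (11,154/9)]
3. After y ≥ 13: [(11,13) (180/13,13) (11,154/9)]
4. After y ≤ 18: [(11,13) (180/13,13) (11,154/9)]
5. Canonical ring: [(11,13) (180/13,13) (11,154/9)]

Clipped polygon: [(11,13) (180/13,13) (11,154/9)]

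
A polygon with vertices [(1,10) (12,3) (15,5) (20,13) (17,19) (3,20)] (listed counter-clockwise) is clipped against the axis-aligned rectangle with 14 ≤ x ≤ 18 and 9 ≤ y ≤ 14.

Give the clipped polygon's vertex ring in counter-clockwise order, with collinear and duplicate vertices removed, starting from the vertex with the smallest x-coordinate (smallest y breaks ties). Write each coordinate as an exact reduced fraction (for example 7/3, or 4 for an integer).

Clipped polygon: [(14,9) (35/2,9) (18,49/5) (18,14) (14,14)]

1. After x ≥ 14: [(14,13/3) (15,5) (20,13) (17,19) (14,269/14)]
2. After x ≤ 18: [(14,13/3) (15,5) (18,49/5) (18,17) (17,19) (14,269/14)]
3. After y ≥ 9: [(14,9) (35/2,9) (18,49/5) (18,17) (17,19) (14,269/14)]
4. After y ≤ 14: [(14,14) (14,9) (35/2,9) (18,49/5) (18,14)]
5. Canonical ring: [(14,9) (35/2,9) (18,49/5) (18,14) (14,14)]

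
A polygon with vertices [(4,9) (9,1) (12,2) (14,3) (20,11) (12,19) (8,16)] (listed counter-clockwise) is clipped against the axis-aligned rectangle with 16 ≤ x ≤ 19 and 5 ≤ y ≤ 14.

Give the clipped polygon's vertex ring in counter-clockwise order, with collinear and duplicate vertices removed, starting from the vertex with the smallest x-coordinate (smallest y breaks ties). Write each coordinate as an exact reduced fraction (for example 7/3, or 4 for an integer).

1. After x ≥ 16: [(16,17/3) (20,11) (16,15)]
2. After x ≤ 19: [(16,17/3) (19,29/3) (19,12) (16,15)]
3. After y ≥ 5: [(16,17/3) (19,29/3) (19,12) (16,15)]
4. After y ≤ 14: [(16,14) (16,17/3) (19,29/3) (19,12) (17,14)]
5. Canonical ring: [(16,17/3) (19,29/3) (19,12) (17,14) (16,14)]

Clipped polygon: [(16,17/3) (19,29/3) (19,12) (17,14) (16,14)]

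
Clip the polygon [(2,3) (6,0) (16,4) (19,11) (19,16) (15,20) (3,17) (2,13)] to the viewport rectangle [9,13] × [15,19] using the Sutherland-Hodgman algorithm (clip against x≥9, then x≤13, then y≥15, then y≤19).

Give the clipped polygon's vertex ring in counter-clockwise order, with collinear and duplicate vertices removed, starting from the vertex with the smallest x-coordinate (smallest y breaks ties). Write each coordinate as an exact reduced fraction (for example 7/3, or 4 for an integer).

1. After x ≥ 9: [(9,6/5) (16,4) (19,11) (19,16) (15,20) (9,37/2)]
2. After x ≤ 13: [(9,6/5) (13,14/5) (13,39/2) (9,37/2)]
3. After y ≥ 15: [(9,15) (13,15) (13,39/2) (9,37/2)]
4. After y ≤ 19: [(9,15) (13,15) (13,19) (11,19) (9,37/2)]
5. Canonical ring: [(9,15) (13,15) (13,19) (11,19) (9,37/2)]

Clipped polygon: [(9,15) (13,15) (13,19) (11,19) (9,37/2)]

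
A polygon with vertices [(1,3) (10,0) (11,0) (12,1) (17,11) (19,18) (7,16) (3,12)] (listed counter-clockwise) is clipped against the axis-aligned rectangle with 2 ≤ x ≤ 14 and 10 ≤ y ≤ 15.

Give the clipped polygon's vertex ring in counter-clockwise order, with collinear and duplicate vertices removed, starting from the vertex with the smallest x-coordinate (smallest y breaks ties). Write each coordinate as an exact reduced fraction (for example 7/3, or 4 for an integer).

Clipped polygon: [(23/9,10) (14,10) (14,15) (6,15) (3,12)]

1. After x ≥ 2: [(2,15/2) (2,8/3) (10,0) (11,0) (12,1) (17,11) (19,18) (7,16) (3,12)]
2. After x ≤ 14: [(2,15/2) (2,8/3) (10,0) (11,0) (12,1) (14,5) (14,103/6) (7,16) (3,12)]
3. After y ≥ 10: [(23/9,10) (14,10) (14,103/6) (7,16) (3,12)]
4. After y ≤ 15: [(23/9,10) (14,10) (14,15) (6,15) (3,12)]
5. Canonical ring: [(23/9,10) (14,10) (14,15) (6,15) (3,12)]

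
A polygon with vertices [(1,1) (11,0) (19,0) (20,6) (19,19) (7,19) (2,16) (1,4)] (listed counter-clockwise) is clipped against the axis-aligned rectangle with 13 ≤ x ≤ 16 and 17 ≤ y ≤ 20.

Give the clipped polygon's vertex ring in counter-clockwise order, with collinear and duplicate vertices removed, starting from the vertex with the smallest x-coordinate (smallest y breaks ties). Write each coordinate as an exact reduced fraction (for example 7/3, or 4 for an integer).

1. After x ≥ 13: [(13,0) (19,0) (20,6) (19,19) (13,19)]
2. After x ≤ 16: [(13,0) (16,0) (16,19) (13,19)]
3. After y ≥ 17: [(13,17) (16,17) (16,19) (13,19)]
4. After y ≤ 20: [(13,17) (16,17) (16,19) (13,19)]
5. Canonical ring: [(13,17) (16,17) (16,19) (13,19)]

Clipped polygon: [(13,17) (16,17) (16,19) (13,19)]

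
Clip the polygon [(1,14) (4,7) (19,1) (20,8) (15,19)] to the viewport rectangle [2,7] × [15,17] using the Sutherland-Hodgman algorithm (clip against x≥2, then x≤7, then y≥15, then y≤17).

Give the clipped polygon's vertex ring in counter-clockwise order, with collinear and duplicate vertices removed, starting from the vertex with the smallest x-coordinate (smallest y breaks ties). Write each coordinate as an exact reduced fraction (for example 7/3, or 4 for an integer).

Clipped polygon: [(19/5,15) (7,15) (7,113/7)]

1. After x ≥ 2: [(2,201/14) (2,35/3) (4,7) (19,1) (20,8) (15,19)]
2. After x ≤ 7: [(7,113/7) (2,201/14) (2,35/3) (4,7) (7,29/5)]
3. After y ≥ 15: [(7,15) (7,113/7) (19/5,15)]
4. After y ≤ 17: [(7,15) (7,113/7) (19/5,15)]
5. Canonical ring: [(19/5,15) (7,15) (7,113/7)]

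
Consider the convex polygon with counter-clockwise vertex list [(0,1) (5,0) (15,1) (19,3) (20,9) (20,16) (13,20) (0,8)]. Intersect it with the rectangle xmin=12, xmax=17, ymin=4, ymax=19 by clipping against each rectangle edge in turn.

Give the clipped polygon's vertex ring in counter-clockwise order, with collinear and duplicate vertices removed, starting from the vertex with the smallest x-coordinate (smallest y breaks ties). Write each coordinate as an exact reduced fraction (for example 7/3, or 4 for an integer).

1. After x ≥ 12: [(12,7/10) (15,1) (19,3) (20,9) (20,16) (13,20) (12,248/13)]
2. After x ≤ 17: [(12,7/10) (15,1) (17,2) (17,124/7) (13,20) (12,248/13)]
3. After y ≥ 4: [(12,4) (17,4) (17,124/7) (13,20) (12,248/13)]
4. After y ≤ 19: [(12,19) (12,4) (17,4) (17,124/7) (59/4,19)]
5. Canonical ring: [(12,4) (17,4) (17,124/7) (59/4,19) (12,19)]

Clipped polygon: [(12,4) (17,4) (17,124/7) (59/4,19) (12,19)]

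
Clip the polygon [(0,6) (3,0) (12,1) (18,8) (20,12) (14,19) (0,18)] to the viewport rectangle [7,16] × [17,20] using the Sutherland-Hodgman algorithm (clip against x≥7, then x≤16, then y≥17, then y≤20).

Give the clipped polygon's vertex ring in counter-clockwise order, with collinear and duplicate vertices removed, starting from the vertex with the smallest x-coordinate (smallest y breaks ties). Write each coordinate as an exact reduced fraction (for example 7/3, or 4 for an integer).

Clipped polygon: [(7,17) (110/7,17) (14,19) (7,37/2)]

1. After x ≥ 7: [(7,4/9) (12,1) (18,8) (20,12) (14,19) (7,37/2)]
2. After x ≤ 16: [(7,4/9) (12,1) (16,17/3) (16,50/3) (14,19) (7,37/2)]
3. After y ≥ 17: [(7,17) (110/7,17) (14,19) (7,37/2)]
4. After y ≤ 20: [(7,17) (110/7,17) (14,19) (7,37/2)]
5. Canonical ring: [(7,17) (110/7,17) (14,19) (7,37/2)]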